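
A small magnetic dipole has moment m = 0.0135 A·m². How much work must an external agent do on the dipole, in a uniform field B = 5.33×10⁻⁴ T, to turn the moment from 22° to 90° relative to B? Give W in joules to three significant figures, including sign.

W ≈ 6.67×10⁻⁶ J

W_ext = ΔU = −mB cosθ₂ + mB cosθ₁ = mB(cosθ₁ − cosθ₂).
W = (0.0135)(5.33×10⁻⁴)·(cos22° − cos90°) = (7.196×10⁻⁶)·(+0.9272) = 6.672×10⁻⁶ J.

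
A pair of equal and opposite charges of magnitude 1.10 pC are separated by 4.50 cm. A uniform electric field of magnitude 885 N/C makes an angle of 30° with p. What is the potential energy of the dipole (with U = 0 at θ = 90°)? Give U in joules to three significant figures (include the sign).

U ≈ -3.79×10⁻¹¹ J

Dipole moment p = qd = (1.10×10⁻¹² C)(0.0450 m) = 4.95×10⁻¹⁴ C·m.
U = −p·E = −pE cosθ.
U = −(4.95×10⁻¹⁴)(885)·cos30° = -3.794×10⁻¹¹ J.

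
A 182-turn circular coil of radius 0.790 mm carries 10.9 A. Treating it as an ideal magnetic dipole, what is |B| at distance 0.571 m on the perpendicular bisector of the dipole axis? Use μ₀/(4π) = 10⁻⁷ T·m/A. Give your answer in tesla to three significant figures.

m = NIA = NIπa² = 182·(10.9)·π·(7.90×10⁻⁴)² = 0.00389 A·m².
In the equatorial plane B = (μ₀/4π)·m/r³ (half the axial value).
B = (10⁻⁷)·(0.00389) / (0.571)³ = 2.089×10⁻⁹ T.

B ≈ 2.09×10⁻⁹ T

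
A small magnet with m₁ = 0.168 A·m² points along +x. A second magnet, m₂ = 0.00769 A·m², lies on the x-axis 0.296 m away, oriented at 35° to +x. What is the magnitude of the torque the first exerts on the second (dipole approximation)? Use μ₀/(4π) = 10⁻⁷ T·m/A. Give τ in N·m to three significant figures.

τ ≈ 5.71×10⁻⁹ N·m

Dipole B is on the axis of dipole A, so B₁ there is axial: B₁ = (μ₀/4π)·2m₁/r³ along +x.
B₁ = 2(10⁻⁷)(0.168)/(0.296)³ = 1.296×10⁻⁶ T.
τ = m₂ B₁ sinθ.
τ = (0.00769)(1.296×10⁻⁶)·sin35° = 5.715×10⁻⁹ N·m.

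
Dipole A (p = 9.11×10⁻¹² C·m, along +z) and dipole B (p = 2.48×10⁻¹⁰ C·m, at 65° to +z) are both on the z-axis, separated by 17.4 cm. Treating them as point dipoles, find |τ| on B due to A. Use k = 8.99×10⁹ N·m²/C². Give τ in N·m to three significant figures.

τ ≈ 6.99×10⁻⁹ N·m

The second dipole sits on the axis of the first, so the field there is axial: E₁ = 2kp₁/r³ along +z.
E₁ = 2(8.99×10⁹)(9.11×10⁻¹²)/(0.174)³ = 31.09 N/C.
Torque on the second dipole: τ = p₂ E₁ sinθ.
τ = (2.48×10⁻¹⁰)(31.09)·sin65° = 6.989×10⁻⁹ N·m.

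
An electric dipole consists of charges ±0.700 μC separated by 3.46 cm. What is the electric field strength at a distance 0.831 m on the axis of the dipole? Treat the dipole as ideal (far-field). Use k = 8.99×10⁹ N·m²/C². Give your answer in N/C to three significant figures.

E ≈ 759 N/C

Dipole moment p = qd = (7.00×10⁻⁷ C)(0.0346 m) = 2.422×10⁻⁸ C·m.
On the dipole axis E = 2kp/r³.
E = 2·(8.99×10⁹)(2.422×10⁻⁸) / (0.831)³ = 758.9 N/C.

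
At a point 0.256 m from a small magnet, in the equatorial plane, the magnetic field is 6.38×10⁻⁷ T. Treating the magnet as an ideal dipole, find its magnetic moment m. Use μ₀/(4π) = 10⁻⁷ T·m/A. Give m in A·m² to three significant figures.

In the equatorial plane B = (μ₀/4π)·m/r³, so m = Br³·4π/(μ₀).
m = (6.38×10⁻⁷)·(0.256)³ / (10⁻⁷) = 0.1070 A·m².

m ≈ 0.107 A·m²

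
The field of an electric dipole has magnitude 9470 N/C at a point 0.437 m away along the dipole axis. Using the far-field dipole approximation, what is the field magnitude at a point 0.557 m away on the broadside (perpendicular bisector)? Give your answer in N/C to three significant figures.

E ≈ 2290 N/C

Dipole fields scale as 1/r³ in the far field.
The axial field is twice the equatorial field at the same r, so the geometry factor is 1/2.
E₂ = E₁ · (1/2) · (r₁/r₂)³ = 9470 · 0.5 · (0.437/0.557)³.
(r₁/r₂)³ = (0.7846)³ = 0.4829.
E₂ ≈ 2287 N/C.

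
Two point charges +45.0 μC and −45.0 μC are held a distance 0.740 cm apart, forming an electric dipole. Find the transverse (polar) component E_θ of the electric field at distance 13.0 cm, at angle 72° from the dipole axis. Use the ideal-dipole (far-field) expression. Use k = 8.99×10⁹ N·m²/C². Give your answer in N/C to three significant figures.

E_θ ≈ 1.30×10⁶ N/C

Dipole moment p = qd = (4.50×10⁻⁵ C)(0.00740 m) = 3.33×10⁻⁷ C·m.
For a dipole, E_θ = (kp sinθ)/r³.
kp/r³ = (8.99×10⁹)(3.33×10⁻⁷)/(0.130)³ = 1.363×10⁶ N/C.
E_θ = 1.363×10⁶·sin72° = 1.296×10⁶ N/C.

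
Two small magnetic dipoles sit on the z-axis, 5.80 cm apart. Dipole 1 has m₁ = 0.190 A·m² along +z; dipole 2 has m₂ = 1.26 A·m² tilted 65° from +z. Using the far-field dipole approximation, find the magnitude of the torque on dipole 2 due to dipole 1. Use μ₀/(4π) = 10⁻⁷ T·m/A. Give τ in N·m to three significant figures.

τ ≈ 2.22×10⁻⁴ N·m

Dipole B is on the axis of dipole A, so B₁ there is axial: B₁ = (μ₀/4π)·2m₁/r³ along +z.
B₁ = 2(10⁻⁷)(0.190)/(0.0580)³ = 1.948×10⁻⁴ T.
τ = m₂ B₁ sinθ.
τ = (1.26)(1.948×10⁻⁴)·sin65° = 2.224×10⁻⁴ N·m.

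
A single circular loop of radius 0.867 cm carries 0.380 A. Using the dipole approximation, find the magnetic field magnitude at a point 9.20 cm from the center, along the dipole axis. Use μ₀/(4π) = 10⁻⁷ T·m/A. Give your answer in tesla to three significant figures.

Magnetic moment m = IA = Iπa² = (0.380)·π·(0.00867)² = 8.974×10⁻⁵ A·m².
On axis B = (μ₀/4π)·2m/r³.
B = 2·(10⁻⁷)·(8.974×10⁻⁵) / (0.0920)³ = 2.305×10⁻⁸ T.

B ≈ 2.30×10⁻⁸ T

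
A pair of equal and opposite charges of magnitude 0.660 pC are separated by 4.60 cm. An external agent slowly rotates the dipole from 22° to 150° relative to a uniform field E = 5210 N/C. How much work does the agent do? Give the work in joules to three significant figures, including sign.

Dipole moment p = qd = (6.60×10⁻¹³ C)(0.0460 m) = 3.036×10⁻¹⁴ C·m.
W_ext = ΔU = U(θ₂) − U(θ₁) = −pE cosθ₂ − (−pE cosθ₁) = pE(cosθ₁ − cosθ₂).
W = (3.036×10⁻¹⁴)(5210)·(cos22° − cos150°) = (1.582×10⁻¹⁰)·(+1.7932) = 2.836×10⁻¹⁰ J.

W ≈ 2.84×10⁻¹⁰ J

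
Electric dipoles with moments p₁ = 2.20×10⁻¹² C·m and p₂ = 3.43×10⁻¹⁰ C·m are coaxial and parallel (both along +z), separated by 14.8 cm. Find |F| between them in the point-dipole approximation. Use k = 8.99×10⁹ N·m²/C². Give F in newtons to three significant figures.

F ≈ 8.48×10⁻⁸ N

On-axis field of dipole 1 at distance r: E = 2kp₁/r³. Force on dipole 2 is F = p₂·dE/dr (gradient along axis).
dE/dr = −6kp₁/r⁴, so |F| = 6kp₁p₂/r⁴ (attractive for aligned moments).
F = 6(8.99×10⁹)(2.20×10⁻¹²)(3.43×10⁻¹⁰)/(0.148)⁴ = 8.484×10⁻⁸ N.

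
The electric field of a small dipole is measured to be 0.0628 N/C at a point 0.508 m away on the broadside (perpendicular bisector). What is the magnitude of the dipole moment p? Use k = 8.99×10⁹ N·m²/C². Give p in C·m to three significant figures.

p ≈ 9.16×10⁻¹³ C·m

In the equatorial plane E = kp/r³, so p = Er³/(k).
p = (0.0628)·(0.508)³ / (8.99×10⁹) = 9.158×10⁻¹³ C·m.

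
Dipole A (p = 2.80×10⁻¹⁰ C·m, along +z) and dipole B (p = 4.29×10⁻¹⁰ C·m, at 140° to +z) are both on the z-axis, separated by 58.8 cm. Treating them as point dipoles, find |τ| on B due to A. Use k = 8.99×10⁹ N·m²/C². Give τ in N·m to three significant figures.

τ ≈ 6.83×10⁻⁹ N·m

The second dipole sits on the axis of the first, so the field there is axial: E₁ = 2kp₁/r³ along +z.
E₁ = 2(8.99×10⁹)(2.80×10⁻¹⁰)/(0.588)³ = 24.76 N/C.
Torque on the second dipole: τ = p₂ E₁ sinθ.
τ = (4.29×10⁻¹⁰)(24.76)·sin140° = 6.829×10⁻⁹ N·m.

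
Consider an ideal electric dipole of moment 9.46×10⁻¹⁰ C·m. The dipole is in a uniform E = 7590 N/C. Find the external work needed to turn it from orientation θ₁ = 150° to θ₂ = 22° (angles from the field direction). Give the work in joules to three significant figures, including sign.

W ≈ -1.29×10⁻⁵ J

W_ext = ΔU = U(θ₂) − U(θ₁) = −pE cosθ₂ − (−pE cosθ₁) = pE(cosθ₁ − cosθ₂).
W = (9.46×10⁻¹⁰)(7590)·(cos150° − cos22°) = (7.180×10⁻⁶)·(-1.7932) = -1.288×10⁻⁵ J.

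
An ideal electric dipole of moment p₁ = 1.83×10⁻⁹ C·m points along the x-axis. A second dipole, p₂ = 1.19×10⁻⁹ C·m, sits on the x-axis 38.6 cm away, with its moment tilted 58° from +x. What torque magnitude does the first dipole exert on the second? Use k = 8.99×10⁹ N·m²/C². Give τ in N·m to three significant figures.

The second dipole sits on the axis of the first, so the field there is axial: E₁ = 2kp₁/r³ along +x.
E₁ = 2(8.99×10⁹)(1.83×10⁻⁹)/(0.386)³ = 572.1 N/C.
Torque on the second dipole: τ = p₂ E₁ sinθ.
τ = (1.19×10⁻⁹)(572.1)·sin58° = 5.774×10⁻⁷ N·m.

τ ≈ 5.77×10⁻⁷ N·m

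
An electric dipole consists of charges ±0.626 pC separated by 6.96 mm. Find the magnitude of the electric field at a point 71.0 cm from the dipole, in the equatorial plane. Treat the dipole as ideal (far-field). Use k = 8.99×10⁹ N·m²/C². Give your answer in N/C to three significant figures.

Dipole moment p = qd = (6.26×10⁻¹³ C)(0.00696 m) = 4.357×10⁻¹⁵ C·m.
On the perpendicular bisector E = kp/r³ (half the axial value at the same distance).
E = (8.99×10⁹)(4.357×10⁻¹⁵) / (0.710)³ = 1.094×10⁻⁴ N/C.

E ≈ 1.09×10⁻⁴ N/C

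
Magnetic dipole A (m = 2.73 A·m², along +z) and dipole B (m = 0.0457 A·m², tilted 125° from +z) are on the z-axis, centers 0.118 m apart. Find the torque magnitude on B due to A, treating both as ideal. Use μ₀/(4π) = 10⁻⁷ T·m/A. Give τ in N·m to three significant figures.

Dipole B is on the axis of dipole A, so B₁ there is axial: B₁ = (μ₀/4π)·2m₁/r³ along +z.
B₁ = 2(10⁻⁷)(2.73)/(0.118)³ = 3.323×10⁻⁴ T.
τ = m₂ B₁ sinθ.
τ = (0.0457)(3.323×10⁻⁴)·sin125° = 1.244×10⁻⁵ N·m.

τ ≈ 1.24×10⁻⁵ N·m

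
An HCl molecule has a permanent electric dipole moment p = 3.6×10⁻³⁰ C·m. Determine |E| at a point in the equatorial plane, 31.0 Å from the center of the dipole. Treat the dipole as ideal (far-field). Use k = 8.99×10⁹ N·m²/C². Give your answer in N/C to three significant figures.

E ≈ 1.09×10⁶ N/C

On the perpendicular bisector E = kp/r³ (half the axial value at the same distance).
E = (8.99×10⁹)(3.60×10⁻³⁰) / (3.10×10⁻⁹)³ = 1.086×10⁶ N/C.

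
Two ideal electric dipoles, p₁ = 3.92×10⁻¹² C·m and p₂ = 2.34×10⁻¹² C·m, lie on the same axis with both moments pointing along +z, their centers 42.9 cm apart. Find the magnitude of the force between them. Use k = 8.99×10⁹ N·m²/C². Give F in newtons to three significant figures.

F ≈ 1.46×10⁻¹¹ N

On-axis field of dipole 1 at distance r: E = 2kp₁/r³. Force on dipole 2 is F = p₂·dE/dr (gradient along axis).
dE/dr = −6kp₁/r⁴, so |F| = 6kp₁p₂/r⁴ (attractive for aligned moments).
F = 6(8.99×10⁹)(3.92×10⁻¹²)(2.34×10⁻¹²)/(0.429)⁴ = 1.461×10⁻¹¹ N.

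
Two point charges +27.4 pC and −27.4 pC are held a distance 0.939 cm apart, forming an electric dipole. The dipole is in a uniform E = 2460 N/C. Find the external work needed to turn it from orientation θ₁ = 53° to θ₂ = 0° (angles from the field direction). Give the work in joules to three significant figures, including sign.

Dipole moment p = qd = (2.74×10⁻¹¹ C)(0.00939 m) = 2.573×10⁻¹³ C·m.
W_ext = ΔU = U(θ₂) − U(θ₁) = −pE cosθ₂ − (−pE cosθ₁) = pE(cosθ₁ − cosθ₂).
W = (2.573×10⁻¹³)(2460)·(cos53° − cos0°) = (6.330×10⁻¹⁰)·(-0.3982) = -2.520×10⁻¹⁰ J.

W ≈ -2.52×10⁻¹⁰ J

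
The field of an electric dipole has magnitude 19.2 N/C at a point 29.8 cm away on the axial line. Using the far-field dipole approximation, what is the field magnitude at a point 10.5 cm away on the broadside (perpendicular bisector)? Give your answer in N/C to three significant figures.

E ≈ 219 N/C

Dipole fields scale as 1/r³ in the far field.
The axial field is twice the equatorial field at the same r, so the geometry factor is 1/2.
E₂ = E₁ · (1/2) · (r₁/r₂)³ = 19.2 · 0.5 · (29.8/10.5)³.
(r₁/r₂)³ = (2.838)³ = 22.86.
E₂ ≈ 219.5 N/C.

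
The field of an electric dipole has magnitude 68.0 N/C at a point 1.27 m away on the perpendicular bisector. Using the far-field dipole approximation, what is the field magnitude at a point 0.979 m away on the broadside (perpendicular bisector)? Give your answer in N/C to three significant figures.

E ≈ 148 N/C

Dipole fields scale as 1/r³ in the far field; the geometry is the same at both points.
E₂ = E₁ · (r₁/r₂)³ = 68.0 · (1.27/0.979)³.
(r₁/r₂)³ = (1.297)³ = 2.183.
E₂ ≈ 148.4 N/C.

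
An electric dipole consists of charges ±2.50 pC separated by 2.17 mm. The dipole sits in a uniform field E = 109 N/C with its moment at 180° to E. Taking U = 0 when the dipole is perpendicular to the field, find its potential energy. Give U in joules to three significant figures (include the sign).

Dipole moment p = qd = (2.50×10⁻¹² C)(0.00217 m) = 5.425×10⁻¹⁵ C·m.
U = −p·E = −pE cosθ.
U = −(5.425×10⁻¹⁵)(109)·cos180° = 5.913×10⁻¹³ J.

U ≈ 5.91×10⁻¹³ J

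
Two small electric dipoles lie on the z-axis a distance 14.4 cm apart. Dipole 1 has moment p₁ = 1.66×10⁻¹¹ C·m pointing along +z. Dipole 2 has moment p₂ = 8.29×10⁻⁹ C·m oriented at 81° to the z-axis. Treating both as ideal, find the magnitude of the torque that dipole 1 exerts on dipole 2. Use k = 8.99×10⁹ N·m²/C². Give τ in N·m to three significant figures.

The second dipole sits on the axis of the first, so the field there is axial: E₁ = 2kp₁/r³ along +z.
E₁ = 2(8.99×10⁹)(1.66×10⁻¹¹)/(0.144)³ = 99.96 N/C.
Torque on the second dipole: τ = p₂ E₁ sinθ.
τ = (8.29×10⁻⁹)(99.96)·sin81° = 8.184×10⁻⁷ N·m.

τ ≈ 8.18×10⁻⁷ N·m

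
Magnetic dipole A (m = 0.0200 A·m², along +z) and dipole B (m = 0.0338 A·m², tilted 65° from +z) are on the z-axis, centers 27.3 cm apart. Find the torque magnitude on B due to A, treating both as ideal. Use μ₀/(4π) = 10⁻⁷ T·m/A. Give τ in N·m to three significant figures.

Dipole B is on the axis of dipole A, so B₁ there is axial: B₁ = (μ₀/4π)·2m₁/r³ along +z.
B₁ = 2(10⁻⁷)(0.0200)/(0.273)³ = 1.966×10⁻⁷ T.
τ = m₂ B₁ sinθ.
τ = (0.0338)(1.966×10⁻⁷)·sin65° = 6.022×10⁻⁹ N·m.

τ ≈ 6.02×10⁻⁹ N·m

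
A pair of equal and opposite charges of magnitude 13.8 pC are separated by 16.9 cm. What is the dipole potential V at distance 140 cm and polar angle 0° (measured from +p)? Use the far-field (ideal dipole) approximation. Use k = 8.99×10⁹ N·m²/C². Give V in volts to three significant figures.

V ≈ 0.0107 V

Dipole moment p = qd = (1.38×10⁻¹¹ C)(0.169 m) = 2.332×10⁻¹² C·m.
The dipole potential is V = kp cosθ / r².
V = (8.99×10⁹)(2.332×10⁻¹²)·cos0° / (1.40)² = 0.01070 V.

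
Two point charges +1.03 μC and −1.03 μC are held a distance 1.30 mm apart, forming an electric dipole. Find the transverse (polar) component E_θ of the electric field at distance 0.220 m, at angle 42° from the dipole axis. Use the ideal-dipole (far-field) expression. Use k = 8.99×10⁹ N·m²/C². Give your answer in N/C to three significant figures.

Dipole moment p = qd = (1.03×10⁻⁶ C)(0.00130 m) = 1.339×10⁻⁹ C·m.
For a dipole, E_θ = (kp sinθ)/r³.
kp/r³ = (8.99×10⁹)(1.339×10⁻⁹)/(0.220)³ = 1131 N/C.
E_θ = 1131·sin42° = 756.5 N/C.

E_θ ≈ 756 N/C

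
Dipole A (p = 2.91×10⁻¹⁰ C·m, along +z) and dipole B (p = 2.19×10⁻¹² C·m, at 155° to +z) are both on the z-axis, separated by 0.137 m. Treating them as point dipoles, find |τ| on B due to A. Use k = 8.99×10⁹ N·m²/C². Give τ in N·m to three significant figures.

The second dipole sits on the axis of the first, so the field there is axial: E₁ = 2kp₁/r³ along +z.
E₁ = 2(8.99×10⁹)(2.91×10⁻¹⁰)/(0.137)³ = 2035 N/C.
Torque on the second dipole: τ = p₂ E₁ sinθ.
τ = (2.19×10⁻¹²)(2035)·sin155° = 1.883×10⁻⁹ N·m.

τ ≈ 1.88×10⁻⁹ N·m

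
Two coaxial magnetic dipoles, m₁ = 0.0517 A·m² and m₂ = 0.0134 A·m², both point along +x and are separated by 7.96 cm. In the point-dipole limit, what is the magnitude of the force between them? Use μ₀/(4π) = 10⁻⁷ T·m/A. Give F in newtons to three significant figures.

F ≈ 1.04×10⁻⁵ N

On-axis B of dipole 1: B = (μ₀/4π)·2m₁/r³. Force on dipole 2: F = m₂·dB/dr.
dB/dr = −(μ₀/4π)·6m₁/r⁴, so |F| = (μ₀/4π)·6m₁m₂/r⁴.
F = 6(10⁻⁷)(0.0517)(0.0134)/(0.0796)⁴ = 1.035×10⁻⁵ N.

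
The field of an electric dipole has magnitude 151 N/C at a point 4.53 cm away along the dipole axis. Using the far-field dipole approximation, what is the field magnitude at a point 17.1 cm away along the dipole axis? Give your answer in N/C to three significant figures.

Dipole fields scale as 1/r³ in the far field; the geometry is the same at both points.
E₂ = E₁ · (r₁/r₂)³ = 151 · (4.53/17.1)³.
(r₁/r₂)³ = (0.2649)³ = 0.01859.
E₂ ≈ 2.807 N/C.

E ≈ 2.81 N/C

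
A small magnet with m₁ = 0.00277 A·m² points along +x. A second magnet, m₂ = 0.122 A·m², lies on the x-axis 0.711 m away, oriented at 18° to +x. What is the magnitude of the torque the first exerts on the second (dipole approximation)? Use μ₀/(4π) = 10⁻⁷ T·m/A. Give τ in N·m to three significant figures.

τ ≈ 5.81×10⁻¹¹ N·m

Dipole B is on the axis of dipole A, so B₁ there is axial: B₁ = (μ₀/4π)·2m₁/r³ along +x.
B₁ = 2(10⁻⁷)(0.00277)/(0.711)³ = 1.541×10⁻⁹ T.
τ = m₂ B₁ sinθ.
τ = (0.122)(1.541×10⁻⁹)·sin18° = 5.811×10⁻¹¹ N·m.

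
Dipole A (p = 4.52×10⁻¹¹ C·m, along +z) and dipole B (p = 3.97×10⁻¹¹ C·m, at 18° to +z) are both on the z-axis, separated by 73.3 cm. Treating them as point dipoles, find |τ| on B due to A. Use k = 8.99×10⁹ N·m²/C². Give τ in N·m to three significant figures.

τ ≈ 2.53×10⁻¹¹ N·m

The second dipole sits on the axis of the first, so the field there is axial: E₁ = 2kp₁/r³ along +z.
E₁ = 2(8.99×10⁹)(4.52×10⁻¹¹)/(0.733)³ = 2.064 N/C.
Torque on the second dipole: τ = p₂ E₁ sinθ.
τ = (3.97×10⁻¹¹)(2.064)·sin18° = 2.532×10⁻¹¹ N·m.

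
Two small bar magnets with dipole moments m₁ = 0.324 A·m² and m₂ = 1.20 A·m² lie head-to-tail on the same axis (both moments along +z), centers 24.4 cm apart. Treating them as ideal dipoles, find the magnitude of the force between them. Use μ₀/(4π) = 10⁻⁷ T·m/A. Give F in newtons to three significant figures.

F ≈ 6.58×10⁻⁵ N

On-axis B of dipole 1: B = (μ₀/4π)·2m₁/r³. Force on dipole 2: F = m₂·dB/dr.
dB/dr = −(μ₀/4π)·6m₁/r⁴, so |F| = (μ₀/4π)·6m₁m₂/r⁴.
F = 6(10⁻⁷)(0.324)(1.20)/(0.244)⁴ = 6.581×10⁻⁵ N.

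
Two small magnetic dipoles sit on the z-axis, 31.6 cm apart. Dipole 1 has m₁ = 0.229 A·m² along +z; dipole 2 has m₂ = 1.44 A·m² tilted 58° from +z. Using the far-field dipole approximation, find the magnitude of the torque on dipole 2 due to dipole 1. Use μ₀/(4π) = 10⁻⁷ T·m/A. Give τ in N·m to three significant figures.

Dipole B is on the axis of dipole A, so B₁ there is axial: B₁ = (μ₀/4π)·2m₁/r³ along +z.
B₁ = 2(10⁻⁷)(0.229)/(0.316)³ = 1.451×10⁻⁶ T.
τ = m₂ B₁ sinθ.
τ = (1.44)(1.451×10⁻⁶)·sin58° = 1.773×10⁻⁶ N·m.

τ ≈ 1.77×10⁻⁶ N·m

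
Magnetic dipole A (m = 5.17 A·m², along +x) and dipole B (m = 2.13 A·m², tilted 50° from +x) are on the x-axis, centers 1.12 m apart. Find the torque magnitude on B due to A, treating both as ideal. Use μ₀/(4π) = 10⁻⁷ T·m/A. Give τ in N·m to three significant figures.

Dipole B is on the axis of dipole A, so B₁ there is axial: B₁ = (μ₀/4π)·2m₁/r³ along +x.
B₁ = 2(10⁻⁷)(5.17)/(1.12)³ = 7.360×10⁻⁷ T.
τ = m₂ B₁ sinθ.
τ = (2.13)(7.360×10⁻⁷)·sin50° = 1.201×10⁻⁶ N·m.

τ ≈ 1.20×10⁻⁶ N·m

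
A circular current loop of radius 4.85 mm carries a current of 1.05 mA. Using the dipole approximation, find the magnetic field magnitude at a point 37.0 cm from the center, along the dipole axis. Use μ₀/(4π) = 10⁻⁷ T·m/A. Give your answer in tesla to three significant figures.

B ≈ 3.06×10⁻¹³ T

Magnetic moment m = IA = Iπa² = (0.00105)·π·(0.00485)² = 7.759×10⁻⁸ A·m².
On axis B = (μ₀/4π)·2m/r³.
B = 2·(10⁻⁷)·(7.759×10⁻⁸) / (0.370)³ = 3.064×10⁻¹³ T.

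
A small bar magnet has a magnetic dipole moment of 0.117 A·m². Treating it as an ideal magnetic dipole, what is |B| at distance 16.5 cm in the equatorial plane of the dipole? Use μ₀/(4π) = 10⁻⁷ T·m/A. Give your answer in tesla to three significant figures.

In the equatorial plane B = (μ₀/4π)·m/r³ (half the axial value).
B = (10⁻⁷)·(0.117) / (0.165)³ = 2.605×10⁻⁶ T.

B ≈ 2.60×10⁻⁶ T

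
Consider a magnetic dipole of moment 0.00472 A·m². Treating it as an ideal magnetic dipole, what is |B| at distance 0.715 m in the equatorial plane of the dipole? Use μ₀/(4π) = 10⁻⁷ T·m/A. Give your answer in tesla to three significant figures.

In the equatorial plane B = (μ₀/4π)·m/r³ (half the axial value).
B = (10⁻⁷)·(0.00472) / (0.715)³ = 1.291×10⁻⁹ T.

B ≈ 1.29×10⁻⁹ T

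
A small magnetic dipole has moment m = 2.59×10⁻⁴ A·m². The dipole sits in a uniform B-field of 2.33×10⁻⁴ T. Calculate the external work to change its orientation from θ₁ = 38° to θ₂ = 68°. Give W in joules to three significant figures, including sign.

W_ext = ΔU = −mB cosθ₂ + mB cosθ₁ = mB(cosθ₁ − cosθ₂).
W = (2.59×10⁻⁴)(2.33×10⁻⁴)·(cos38° − cos68°) = (6.035×10⁻⁸)·(+0.4134) = 2.495×10⁻⁸ J.

W ≈ 2.49×10⁻⁸ J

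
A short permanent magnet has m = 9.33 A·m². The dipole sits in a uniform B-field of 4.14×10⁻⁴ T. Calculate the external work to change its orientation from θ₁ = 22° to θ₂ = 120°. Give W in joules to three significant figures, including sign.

W ≈ 0.00551 J

W_ext = ΔU = −mB cosθ₂ + mB cosθ₁ = mB(cosθ₁ − cosθ₂).
W = (9.33)(4.14×10⁻⁴)·(cos22° − cos120°) = (0.003863)·(+1.4272) = 0.005513 J.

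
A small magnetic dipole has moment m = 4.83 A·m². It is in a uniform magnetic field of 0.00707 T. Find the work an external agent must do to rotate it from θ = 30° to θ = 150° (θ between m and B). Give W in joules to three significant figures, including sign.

W ≈ 0.0591 J

W_ext = ΔU = −mB cosθ₂ + mB cosθ₁ = mB(cosθ₁ − cosθ₂).
W = (4.83)(0.00707)·(cos30° − cos150°) = (0.03415)·(+1.7321) = 0.05915 J.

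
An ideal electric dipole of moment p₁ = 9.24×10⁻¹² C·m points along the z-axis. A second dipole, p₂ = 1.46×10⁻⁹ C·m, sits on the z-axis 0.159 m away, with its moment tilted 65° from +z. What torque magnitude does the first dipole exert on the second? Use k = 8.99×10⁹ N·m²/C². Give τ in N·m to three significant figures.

The second dipole sits on the axis of the first, so the field there is axial: E₁ = 2kp₁/r³ along +z.
E₁ = 2(8.99×10⁹)(9.24×10⁻¹²)/(0.159)³ = 41.33 N/C.
Torque on the second dipole: τ = p₂ E₁ sinθ.
τ = (1.46×10⁻⁹)(41.33)·sin65° = 5.469×10⁻⁸ N·m.

τ ≈ 5.47×10⁻⁸ N·m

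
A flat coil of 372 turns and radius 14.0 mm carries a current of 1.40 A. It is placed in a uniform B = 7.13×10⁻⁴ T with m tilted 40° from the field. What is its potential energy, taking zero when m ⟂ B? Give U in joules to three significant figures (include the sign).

m = NIA = NIπa² = 372·(1.40)·π·(0.0140)² = 0.3207 A·m².
U = −m·B = −mB cosθ.
U = −(0.3207)(7.13×10⁻⁴)·cos40° = -1.752×10⁻⁴ J.

U ≈ -1.75×10⁻⁴ J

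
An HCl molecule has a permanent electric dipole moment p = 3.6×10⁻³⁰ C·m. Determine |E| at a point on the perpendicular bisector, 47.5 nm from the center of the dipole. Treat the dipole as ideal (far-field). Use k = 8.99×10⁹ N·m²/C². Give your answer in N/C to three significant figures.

E ≈ 302 N/C

On the perpendicular bisector E = kp/r³ (half the axial value at the same distance).
E = (8.99×10⁹)(3.60×10⁻³⁰) / (4.75×10⁻⁸)³ = 302.0 N/C.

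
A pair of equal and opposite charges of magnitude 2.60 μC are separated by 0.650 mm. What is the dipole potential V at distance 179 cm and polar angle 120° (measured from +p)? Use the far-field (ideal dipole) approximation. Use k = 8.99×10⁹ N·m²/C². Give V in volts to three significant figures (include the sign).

Dipole moment p = qd = (2.60×10⁻⁶ C)(6.50×10⁻⁴ m) = 1.69×10⁻⁹ C·m.
The dipole potential is V = kp cosθ / r².
V = (8.99×10⁹)(1.69×10⁻⁹)·cos120° / (1.79)² = -2.371 V.

V ≈ -2.37 V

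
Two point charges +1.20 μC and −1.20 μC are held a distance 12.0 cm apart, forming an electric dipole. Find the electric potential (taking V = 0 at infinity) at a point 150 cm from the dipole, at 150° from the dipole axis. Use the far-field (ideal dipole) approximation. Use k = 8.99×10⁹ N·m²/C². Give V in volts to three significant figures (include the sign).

Dipole moment p = qd = (1.20×10⁻⁶ C)(0.120 m) = 1.44×10⁻⁷ C·m.
The dipole potential is V = kp cosθ / r².
V = (8.99×10⁹)(1.44×10⁻⁷)·cos150° / (1.50)² = -498.3 V.

V ≈ -498 V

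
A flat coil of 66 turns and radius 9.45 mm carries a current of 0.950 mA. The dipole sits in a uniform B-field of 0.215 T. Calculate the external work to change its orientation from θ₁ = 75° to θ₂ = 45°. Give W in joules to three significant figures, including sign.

m = NIA = NIπa² = 66·(9.50×10⁻⁴)·π·(0.00945)² = 1.759×10⁻⁵ A·m².
W_ext = ΔU = −mB cosθ₂ + mB cosθ₁ = mB(cosθ₁ − cosθ₂).
W = (1.759×10⁻⁵)(0.215)·(cos75° − cos45°) = (3.782×10⁻⁶)·(-0.4483) = -1.695×10⁻⁶ J.

W ≈ -1.70×10⁻⁶ J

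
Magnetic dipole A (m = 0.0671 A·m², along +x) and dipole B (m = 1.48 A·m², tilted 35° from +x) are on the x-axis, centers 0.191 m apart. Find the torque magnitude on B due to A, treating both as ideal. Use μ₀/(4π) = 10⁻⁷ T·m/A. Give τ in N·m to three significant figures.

τ ≈ 1.63×10⁻⁶ N·m

Dipole B is on the axis of dipole A, so B₁ there is axial: B₁ = (μ₀/4π)·2m₁/r³ along +x.
B₁ = 2(10⁻⁷)(0.0671)/(0.191)³ = 1.926×10⁻⁶ T.
τ = m₂ B₁ sinθ.
τ = (1.48)(1.926×10⁻⁶)·sin35° = 1.635×10⁻⁶ N·m.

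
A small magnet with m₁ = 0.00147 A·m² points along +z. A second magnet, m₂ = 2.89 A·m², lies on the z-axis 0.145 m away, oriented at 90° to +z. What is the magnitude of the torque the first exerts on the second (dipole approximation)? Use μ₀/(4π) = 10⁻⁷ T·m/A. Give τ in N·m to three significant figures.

Dipole B is on the axis of dipole A, so B₁ there is axial: B₁ = (μ₀/4π)·2m₁/r³ along +z.
B₁ = 2(10⁻⁷)(0.00147)/(0.145)³ = 9.644×10⁻⁸ T.
τ = m₂ B₁ sinθ.
τ = (2.89)(9.644×10⁻⁸)·sin90° = 2.787×10⁻⁷ N·m.

τ ≈ 2.79×10⁻⁷ N·m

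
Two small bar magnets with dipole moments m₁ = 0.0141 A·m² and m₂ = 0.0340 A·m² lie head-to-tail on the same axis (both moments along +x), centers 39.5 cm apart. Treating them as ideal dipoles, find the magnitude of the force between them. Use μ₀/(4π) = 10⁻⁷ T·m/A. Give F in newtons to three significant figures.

F ≈ 1.18×10⁻⁸ N

On-axis B of dipole 1: B = (μ₀/4π)·2m₁/r³. Force on dipole 2: F = m₂·dB/dr.
dB/dr = −(μ₀/4π)·6m₁/r⁴, so |F| = (μ₀/4π)·6m₁m₂/r⁴.
F = 6(10⁻⁷)(0.0141)(0.0340)/(0.395)⁴ = 1.182×10⁻⁸ N.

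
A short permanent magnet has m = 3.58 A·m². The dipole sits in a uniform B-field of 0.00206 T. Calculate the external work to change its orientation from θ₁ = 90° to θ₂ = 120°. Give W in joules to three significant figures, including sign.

W ≈ 0.00369 J

W_ext = ΔU = −mB cosθ₂ + mB cosθ₁ = mB(cosθ₁ − cosθ₂).
W = (3.58)(0.00206)·(cos90° − cos120°) = (0.007375)·(+0.5000) = 0.003687 J.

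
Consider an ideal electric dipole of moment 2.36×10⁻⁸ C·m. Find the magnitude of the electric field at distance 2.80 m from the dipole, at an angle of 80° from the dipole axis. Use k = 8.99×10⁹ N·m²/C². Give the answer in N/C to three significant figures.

At angle θ the dipole field magnitude is E = (kp/r³)·√(1 + 3cos²θ).
kp/r³ = (8.99×10⁹)(2.36×10⁻⁸) / (2.80)³ = 9.665 N/C.
√(1 + 3cos²80°) = √(1 + 3·0.0302) = √1.0905 ≈ 1.0443.
E ≈ 9.665 × 1.044 = 10.09 N/C.

E ≈ 10.1 N/C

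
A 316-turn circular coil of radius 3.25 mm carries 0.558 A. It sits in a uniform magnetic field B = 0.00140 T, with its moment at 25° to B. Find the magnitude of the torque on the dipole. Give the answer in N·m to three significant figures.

τ ≈ 3.46×10⁻⁶ N·m

m = NIA = NIπa² = 316·(0.558)·π·(0.00325)² = 0.005851 A·m².
Torque on a magnetic dipole: τ = mB sinθ.
τ = (0.005851)(0.00140)·sin25° = 3.462×10⁻⁶ N·m.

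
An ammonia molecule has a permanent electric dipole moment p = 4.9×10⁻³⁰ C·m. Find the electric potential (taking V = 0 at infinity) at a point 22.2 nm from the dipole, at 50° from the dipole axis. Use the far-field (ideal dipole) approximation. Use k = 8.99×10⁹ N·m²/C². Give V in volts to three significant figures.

The dipole potential is V = kp cosθ / r².
V = (8.99×10⁹)(4.90×10⁻³⁰)·cos50° / (2.22×10⁻⁸)² = 5.745×10⁻⁵ V.

V ≈ 5.75×10⁻⁵ V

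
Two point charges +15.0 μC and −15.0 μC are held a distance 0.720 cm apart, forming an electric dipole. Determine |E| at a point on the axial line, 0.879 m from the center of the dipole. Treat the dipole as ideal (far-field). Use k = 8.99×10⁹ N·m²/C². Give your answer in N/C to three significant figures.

Dipole moment p = qd = (1.50×10⁻⁵ C)(0.00720 m) = 1.08×10⁻⁷ C·m.
On the dipole axis E = 2kp/r³.
E = 2·(8.99×10⁹)(1.08×10⁻⁷) / (0.879)³ = 2859 N/C.

E ≈ 2860 N/C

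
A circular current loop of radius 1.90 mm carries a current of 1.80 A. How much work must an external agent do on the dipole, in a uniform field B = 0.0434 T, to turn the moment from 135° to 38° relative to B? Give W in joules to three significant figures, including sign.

W ≈ -1.32×10⁻⁶ J

Magnetic moment m = IA = Iπa² = (1.80)·π·(0.00190)² = 2.041×10⁻⁵ A·m².
W_ext = ΔU = −mB cosθ₂ + mB cosθ₁ = mB(cosθ₁ − cosθ₂).
W = (2.041×10⁻⁵)(0.0434)·(cos135° − cos38°) = (8.858×10⁻⁷)·(-1.4951) = -1.324×10⁻⁶ J.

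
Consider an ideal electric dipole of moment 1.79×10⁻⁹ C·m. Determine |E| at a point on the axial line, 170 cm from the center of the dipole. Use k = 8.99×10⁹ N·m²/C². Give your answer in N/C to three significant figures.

On the dipole axis E = 2kp/r³.
E = 2·(8.99×10⁹)(1.79×10⁻⁹) / (1.70)³ = 6.551 N/C.

E ≈ 6.55 N/C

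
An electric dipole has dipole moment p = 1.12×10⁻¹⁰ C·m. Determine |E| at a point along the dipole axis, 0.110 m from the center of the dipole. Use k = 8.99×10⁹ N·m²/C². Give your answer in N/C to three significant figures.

E ≈ 1510 N/C

On the dipole axis E = 2kp/r³.
E = 2·(8.99×10⁹)(1.12×10⁻¹⁰) / (0.110)³ = 1513 N/C.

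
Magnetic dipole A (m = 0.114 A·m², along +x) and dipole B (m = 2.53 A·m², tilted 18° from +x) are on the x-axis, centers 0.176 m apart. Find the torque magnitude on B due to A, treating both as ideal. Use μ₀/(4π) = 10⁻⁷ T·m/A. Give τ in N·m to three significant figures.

τ ≈ 3.27×10⁻⁶ N·m

Dipole B is on the axis of dipole A, so B₁ there is axial: B₁ = (μ₀/4π)·2m₁/r³ along +x.
B₁ = 2(10⁻⁷)(0.114)/(0.176)³ = 4.182×10⁻⁶ T.
τ = m₂ B₁ sinθ.
τ = (2.53)(4.182×10⁻⁶)·sin18° = 3.270×10⁻⁶ N·m.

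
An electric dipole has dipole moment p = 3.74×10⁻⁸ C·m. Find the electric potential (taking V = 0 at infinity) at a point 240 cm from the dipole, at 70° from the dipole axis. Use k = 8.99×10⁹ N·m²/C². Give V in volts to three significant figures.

V ≈ 20.0 V

The dipole potential is V = kp cosθ / r².
V = (8.99×10⁹)(3.74×10⁻⁸)·cos70° / (2.40)² = 19.96 V.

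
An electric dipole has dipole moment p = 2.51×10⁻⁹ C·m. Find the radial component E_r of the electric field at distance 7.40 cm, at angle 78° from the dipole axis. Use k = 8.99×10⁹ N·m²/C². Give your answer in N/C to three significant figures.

E_r ≈ 2.32×10⁴ N/C

For a dipole, E_r = (2kp cosθ)/r³.
kp/r³ = (8.99×10⁹)(2.51×10⁻⁹)/(0.0740)³ = 5.569×10⁴ N/C.
E_r = 2·5.569×10⁴·cos78° = 2.316×10⁴ N/C.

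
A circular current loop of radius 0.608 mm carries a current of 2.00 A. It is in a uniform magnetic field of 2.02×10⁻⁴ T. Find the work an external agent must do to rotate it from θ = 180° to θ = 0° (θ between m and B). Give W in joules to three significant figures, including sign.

Magnetic moment m = IA = Iπa² = (2.00)·π·(6.08×10⁻⁴)² = 2.323×10⁻⁶ A·m².
W_ext = ΔU = −mB cosθ₂ + mB cosθ₁ = mB(cosθ₁ − cosθ₂).
W = (2.323×10⁻⁶)(2.02×10⁻⁴)·(cos180° − cos0°) = (4.692×10⁻¹⁰)·(-2.0000) = -9.385×10⁻¹⁰ J.

W ≈ -9.38×10⁻¹⁰ J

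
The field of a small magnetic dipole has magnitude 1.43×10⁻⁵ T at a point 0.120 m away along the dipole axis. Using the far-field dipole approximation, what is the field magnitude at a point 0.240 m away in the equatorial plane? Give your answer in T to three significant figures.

Dipole fields scale as 1/r³ in the far field.
The axial field is twice the equatorial field at the same r, so the geometry factor is 1/2.
B₂ = B₁ · (1/2) · (r₁/r₂)³ = 1.43×10⁻⁵ · 0.5 · (0.120/0.240)³.
(r₁/r₂)³ = (0.5)³ = 0.125.
B₂ ≈ 8.938×10⁻⁷ T.

B ≈ 8.94×10⁻⁷ T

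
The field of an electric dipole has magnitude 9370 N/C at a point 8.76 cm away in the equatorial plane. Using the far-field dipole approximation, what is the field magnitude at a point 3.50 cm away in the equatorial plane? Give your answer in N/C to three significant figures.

E ≈ 1.47×10⁵ N/C

Dipole fields scale as 1/r³ in the far field; the geometry is the same at both points.
E₂ = E₁ · (r₁/r₂)³ = 9370 · (8.76/3.50)³.
(r₁/r₂)³ = (2.503)³ = 15.68.
E₂ ≈ 1.469×10⁵ N/C.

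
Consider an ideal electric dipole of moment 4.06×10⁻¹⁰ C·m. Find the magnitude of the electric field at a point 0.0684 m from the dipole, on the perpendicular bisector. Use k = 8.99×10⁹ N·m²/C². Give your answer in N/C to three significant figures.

On the perpendicular bisector E = kp/r³ (half the axial value at the same distance).
E = (8.99×10⁹)(4.06×10⁻¹⁰) / (0.0684)³ = 1.141×10⁴ N/C.

E ≈ 1.14×10⁴ N/C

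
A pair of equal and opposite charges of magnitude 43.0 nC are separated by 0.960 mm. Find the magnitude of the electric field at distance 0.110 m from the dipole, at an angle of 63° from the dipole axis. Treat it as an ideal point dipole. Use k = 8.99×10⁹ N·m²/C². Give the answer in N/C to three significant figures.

E ≈ 355 N/C

Dipole moment p = qd = (4.30×10⁻⁸ C)(9.60×10⁻⁴ m) = 4.128×10⁻¹¹ C·m.
At angle θ the dipole field magnitude is E = (kp/r³)·√(1 + 3cos²θ).
kp/r³ = (8.99×10⁹)(4.128×10⁻¹¹) / (0.110)³ = 278.8 N/C.
√(1 + 3cos²63°) = √(1 + 3·0.2061) = √1.6183 ≈ 1.2721.
E ≈ 278.8 × 1.272 = 354.7 N/C.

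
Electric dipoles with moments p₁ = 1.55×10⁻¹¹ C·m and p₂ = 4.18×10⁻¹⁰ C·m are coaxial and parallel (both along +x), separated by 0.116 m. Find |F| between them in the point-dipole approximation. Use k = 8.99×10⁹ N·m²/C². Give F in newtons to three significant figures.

On-axis field of dipole 1 at distance r: E = 2kp₁/r³. Force on dipole 2 is F = p₂·dE/dr (gradient along axis).
dE/dr = −6kp₁/r⁴, so |F| = 6kp₁p₂/r⁴ (attractive for aligned moments).
F = 6(8.99×10⁹)(1.55×10⁻¹¹)(4.18×10⁻¹⁰)/(0.116)⁴ = 1.930×10⁻⁶ N.

F ≈ 1.93×10⁻⁶ N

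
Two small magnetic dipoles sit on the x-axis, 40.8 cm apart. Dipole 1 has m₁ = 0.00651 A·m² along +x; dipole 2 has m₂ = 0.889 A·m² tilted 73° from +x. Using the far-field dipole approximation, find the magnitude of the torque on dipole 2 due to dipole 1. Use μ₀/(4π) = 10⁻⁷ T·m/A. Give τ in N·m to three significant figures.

τ ≈ 1.63×10⁻⁸ N·m

Dipole B is on the axis of dipole A, so B₁ there is axial: B₁ = (μ₀/4π)·2m₁/r³ along +x.
B₁ = 2(10⁻⁷)(0.00651)/(0.408)³ = 1.917×10⁻⁸ T.
τ = m₂ B₁ sinθ.
τ = (0.889)(1.917×10⁻⁸)·sin73° = 1.630×10⁻⁸ N·m.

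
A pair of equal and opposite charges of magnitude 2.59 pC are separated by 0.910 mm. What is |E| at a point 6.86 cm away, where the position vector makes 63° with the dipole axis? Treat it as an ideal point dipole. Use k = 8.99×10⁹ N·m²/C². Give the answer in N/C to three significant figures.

E ≈ 0.0835 N/C

Dipole moment p = qd = (2.59×10⁻¹² C)(9.10×10⁻⁴ m) = 2.357×10⁻¹⁵ C·m.
At angle θ the dipole field magnitude is E = (kp/r³)·√(1 + 3cos²θ).
kp/r³ = (8.99×10⁹)(2.357×10⁻¹⁵) / (0.0686)³ = 0.06564 N/C.
√(1 + 3cos²63°) = √(1 + 3·0.2061) = √1.6183 ≈ 1.2721.
E ≈ 0.06564 × 1.272 = 0.08350 N/C.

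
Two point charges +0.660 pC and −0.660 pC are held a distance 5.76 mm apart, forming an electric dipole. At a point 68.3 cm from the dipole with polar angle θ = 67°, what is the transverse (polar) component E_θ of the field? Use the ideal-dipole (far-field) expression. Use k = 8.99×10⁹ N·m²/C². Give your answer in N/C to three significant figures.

Dipole moment p = qd = (6.60×10⁻¹³ C)(0.00576 m) = 3.802×10⁻¹⁵ C·m.
For a dipole, E_θ = (kp sinθ)/r³.
kp/r³ = (8.99×10⁹)(3.802×10⁻¹⁵)/(0.683)³ = 1.073×10⁻⁴ N/C.
E_θ = 1.073×10⁻⁴·sin67° = 9.875×10⁻⁵ N/C.

E_θ ≈ 9.87×10⁻⁵ N/C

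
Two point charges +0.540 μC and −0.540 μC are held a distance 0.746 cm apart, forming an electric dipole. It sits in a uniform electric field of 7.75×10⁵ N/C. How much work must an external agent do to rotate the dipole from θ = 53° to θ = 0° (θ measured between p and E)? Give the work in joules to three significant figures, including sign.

W ≈ -0.00124 J

Dipole moment p = qd = (5.40×10⁻⁷ C)(0.00746 m) = 4.028×10⁻⁹ C·m.
W_ext = ΔU = U(θ₂) − U(θ₁) = −pE cosθ₂ − (−pE cosθ₁) = pE(cosθ₁ − cosθ₂).
W = (4.028×10⁻⁹)(7.75×10⁵)·(cos53° − cos0°) = (0.003122)·(-0.3982) = -0.001243 J.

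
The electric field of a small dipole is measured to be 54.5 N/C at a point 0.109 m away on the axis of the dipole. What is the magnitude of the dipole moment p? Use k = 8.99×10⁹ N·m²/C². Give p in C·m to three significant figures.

On axis E = 2kp/r³, so p = Er³/(2k).
p = (54.5)·(0.109)³ / (2·8.99×10⁹) = 3.925×10⁻¹² C·m.

p ≈ 3.93×10⁻¹² C·m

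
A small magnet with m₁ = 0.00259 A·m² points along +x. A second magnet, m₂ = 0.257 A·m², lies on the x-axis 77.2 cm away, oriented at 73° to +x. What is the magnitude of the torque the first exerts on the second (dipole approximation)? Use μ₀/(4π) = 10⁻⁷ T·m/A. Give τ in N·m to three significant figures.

τ ≈ 2.77×10⁻¹⁰ N·m

Dipole B is on the axis of dipole A, so B₁ there is axial: B₁ = (μ₀/4π)·2m₁/r³ along +x.
B₁ = 2(10⁻⁷)(0.00259)/(0.772)³ = 1.126×10⁻⁹ T.
τ = m₂ B₁ sinθ.
τ = (0.257)(1.126×10⁻⁹)·sin73° = 2.767×10⁻¹⁰ N·m.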